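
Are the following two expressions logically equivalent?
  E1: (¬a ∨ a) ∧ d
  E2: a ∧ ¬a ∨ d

Yes

E1: (¬a ∨ a) ∧ d
    = d   (complement / identity)
E2: a ∧ ¬a ∨ d
    = d   (complement / identity)
Both reduce to d, so they are equivalent.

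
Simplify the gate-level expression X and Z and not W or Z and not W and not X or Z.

Z

X and Z and not W or Z and not W and not X or Z
= Z and not W or Z   (distribution)
= Z   (absorption)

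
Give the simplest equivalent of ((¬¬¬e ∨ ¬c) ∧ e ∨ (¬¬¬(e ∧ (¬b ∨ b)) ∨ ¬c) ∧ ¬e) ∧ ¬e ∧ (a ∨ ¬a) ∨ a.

¬e ∨ a

((¬¬¬e ∨ ¬c) ∧ e ∨ (¬¬¬(e ∧ (¬b ∨ b)) ∨ ¬c) ∧ ¬e) ∧ ¬e ∧ (a ∨ ¬a) ∨ a
= ((¬¬¬e ∨ ¬c) ∧ e ∨ (¬¬¬e ∨ ¬c) ∧ ¬e) ∧ ¬e ∧ (a ∨ ¬a) ∨ a
= (¬¬¬e ∨ ¬c) ∧ ¬e ∧ (a ∨ ¬a) ∨ a
= (¬¬¬e ∨ ¬c) ∧ ¬e ∨ a
= (¬e ∨ ¬c) ∧ ¬e ∨ a
= ¬e ∨ a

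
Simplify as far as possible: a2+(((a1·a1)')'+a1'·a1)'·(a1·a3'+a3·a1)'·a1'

a2+(((a1·a1)')'+a1'·a1)'·(a1·a3'+a3·a1)'·a1'
= a2+(((a1·a1)')'+a1'·a1)'·a1'·a1'
= a2+(a1·a1+a1'·a1)'·a1'·a1'
= a2+a1'·a1'·a1'
= a2+a1'·a1'
= a2+a1'

a2+a1'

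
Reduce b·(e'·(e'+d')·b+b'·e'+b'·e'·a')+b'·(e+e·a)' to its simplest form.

b·(e'·(e'+d')·b+b'·e'+b'·e'·a')+b'·(e+e·a)'
= b·(e'·b+b'·e'+b'·e'·a')+b'·(e+e·a)'   [absorption]
= b·(e'·b+b'·e')+b'·(e+e·a)'   [absorption]
= b·e'+b'·(e+e·a)'   [distribution]
= b·e'+b'·e'   [absorption]
= e'   [distribution]

e'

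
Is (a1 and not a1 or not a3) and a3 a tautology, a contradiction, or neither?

(a1 and not a1 or not a3) and a3
= not a3 and a3   — complement / identity
= False   — complement

contradiction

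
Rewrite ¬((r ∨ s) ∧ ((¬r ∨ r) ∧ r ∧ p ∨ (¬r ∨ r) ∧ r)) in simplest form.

¬r

¬((r ∨ s) ∧ ((¬r ∨ r) ∧ r ∧ p ∨ (¬r ∨ r) ∧ r))
= ¬((r ∨ s) ∧ (¬r ∨ r) ∧ r)
= ¬((r ∨ s) ∧ r)
= ¬r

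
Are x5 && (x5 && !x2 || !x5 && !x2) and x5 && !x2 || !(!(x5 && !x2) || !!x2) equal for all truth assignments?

E1: x5 && (x5 && !x2 || !x5 && !x2)
    = x5 && !x2   [distribution]
E2: x5 && !x2 || !(!(x5 && !x2) || !!x2)
    = x5 && !x2 || x5 && !x2 && !x2   [De Morgan]
    = x5 && !x2   [absorption]
Both reduce to x5 && !x2, so they are equivalent.

Yes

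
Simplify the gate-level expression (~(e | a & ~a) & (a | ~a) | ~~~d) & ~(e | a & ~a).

~e

(~(e | a & ~a) & (a | ~a) | ~~~d) & ~(e | a & ~a)
= (~(e | a & ~a) & (a | ~a) | ~d) & ~(e | a & ~a)   [double negation]
= (~(e | a & ~a) | ~d) & ~(e | a & ~a)   [complement / identity]
= ~(e | a & ~a)   [absorption]
= ~e   [complement / identity]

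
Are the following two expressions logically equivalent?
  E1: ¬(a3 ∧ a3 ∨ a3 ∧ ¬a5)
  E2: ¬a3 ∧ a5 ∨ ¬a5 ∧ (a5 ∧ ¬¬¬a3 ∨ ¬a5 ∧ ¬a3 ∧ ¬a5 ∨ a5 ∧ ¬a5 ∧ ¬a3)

Yes

E1: ¬(a3 ∧ a3 ∨ a3 ∧ ¬a5)
    = ¬(a3 ∧ (a3 ∨ ¬a5))
    = ¬a3
E2: ¬a3 ∧ a5 ∨ ¬a5 ∧ (a5 ∧ ¬¬¬a3 ∨ ¬a5 ∧ ¬a3 ∧ ¬a5 ∨ a5 ∧ ¬a5 ∧ ¬a3)
    = ¬a3 ∧ a5 ∨ ¬a5 ∧ (a5 ∧ ¬a3 ∨ ¬a5 ∧ ¬a3 ∧ ¬a5 ∨ a5 ∧ ¬a5 ∧ ¬a3)
    = ¬a3 ∧ a5 ∨ ¬a5 ∧ (a5 ∧ ¬a3 ∨ ¬a5 ∧ ¬a3)
    = ¬a3 ∧ a5 ∨ ¬a5 ∧ ¬a3
    = ¬a3
Both reduce to ¬a3, so they are equivalent.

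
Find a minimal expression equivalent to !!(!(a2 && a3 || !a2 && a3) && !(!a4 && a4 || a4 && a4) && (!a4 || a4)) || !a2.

!!(!(a2 && a3 || !a2 && a3) && !(!a4 && a4 || a4 && a4) && (!a4 || a4)) || !a2
= !(a2 && a3 || !a2 && a3) && !(!a4 && a4 || a4 && a4) && (!a4 || a4) || !a2   [double negation]
= !a3 && !(!a4 && a4 || a4 && a4) && (!a4 || a4) || !a2   [distribution]
= !a3 && !a4 && (!a4 || a4) || !a2   [distribution]
= !a3 && !a4 || !a2   [complement / identity]

!a3 && !a4 || !a2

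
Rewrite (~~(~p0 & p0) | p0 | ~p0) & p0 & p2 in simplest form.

p0 & p2

(~~(~p0 & p0) | p0 | ~p0) & p0 & p2
= (~p0 & p0 | p0 | ~p0) & p0 & p2   [double negation]
= (p0 | ~p0) & p0 & p2   [complement / identity]
= p0 & p2   [complement / identity]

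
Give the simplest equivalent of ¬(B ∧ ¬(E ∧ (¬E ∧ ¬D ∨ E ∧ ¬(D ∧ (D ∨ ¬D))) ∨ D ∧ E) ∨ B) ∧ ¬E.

¬(B ∧ ¬(E ∧ (¬E ∧ ¬D ∨ E ∧ ¬(D ∧ (D ∨ ¬D))) ∨ D ∧ E) ∨ B) ∧ ¬E
= ¬(B ∧ ¬(E ∧ (¬E ∧ ¬D ∨ E ∧ ¬D) ∨ D ∧ E) ∨ B) ∧ ¬E   — complement / identity
= ¬(B ∧ ¬(E ∧ ¬D ∨ D ∧ E) ∨ B) ∧ ¬E   — distribution
= ¬(B ∧ ¬E ∨ B) ∧ ¬E   — distribution
= ¬B ∧ ¬E   — absorption

¬B ∧ ¬E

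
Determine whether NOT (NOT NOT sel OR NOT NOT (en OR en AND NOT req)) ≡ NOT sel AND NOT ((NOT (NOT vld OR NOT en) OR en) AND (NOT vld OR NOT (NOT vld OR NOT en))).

Yes

E1: NOT (NOT NOT sel OR NOT NOT (en OR en AND NOT req))
    = NOT (NOT NOT sel OR NOT NOT en)   [absorption]
    = NOT sel AND NOT en   [De Morgan]
E2: NOT sel AND NOT ((NOT (NOT vld OR NOT en) OR en) AND (NOT vld OR NOT (NOT vld OR NOT en)))
    = NOT sel AND NOT (NOT (NOT vld OR NOT en) OR en AND NOT vld)   [distribution]
    = NOT sel AND NOT (vld AND en OR en AND NOT vld)   [De Morgan]
    = NOT sel AND NOT en   [distribution]
Both reduce to NOT sel AND NOT en, so they are equivalent.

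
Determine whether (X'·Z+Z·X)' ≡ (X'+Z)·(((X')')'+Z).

No

E1: (X'·Z+Z·X)'
    = Z'   — distribution
E2: (X'+Z)·(((X')')'+Z)
    = (X'+Z)·(X'+Z)   — double negation
    = X'+Z   — idempotence
These differ: at X=1, Z=1, E1 = 0 but E2 = 1.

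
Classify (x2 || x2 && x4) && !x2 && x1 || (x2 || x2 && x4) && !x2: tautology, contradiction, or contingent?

contradiction

(x2 || x2 && x4) && !x2 && x1 || (x2 || x2 && x4) && !x2
= (x2 || x2 && x4) && !x2   (absorption)
= x2 && !x2   (absorption)
= false   (complement)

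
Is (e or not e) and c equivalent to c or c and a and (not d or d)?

E1: (e or not e) and c
    = c   (complement / identity)
E2: c or c and a and (not d or d)
    = c or c and a   (complement / identity)
    = c   (absorption)
Both reduce to c, so they are equivalent.

Yes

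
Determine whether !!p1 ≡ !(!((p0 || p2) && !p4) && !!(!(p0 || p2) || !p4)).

No

E1: !!p1
    = p1
E2: !(!((p0 || p2) && !p4) && !!(!(p0 || p2) || !p4))
    = !(!((p0 || p2) && !p4) && !((p0 || p2) && p4))
    = (p0 || p2) && !p4 || (p0 || p2) && p4
    = p0 || p2
These differ: at p0=1, p1=0, p2=1, p4=0, E1 = 0 but E2 = 1.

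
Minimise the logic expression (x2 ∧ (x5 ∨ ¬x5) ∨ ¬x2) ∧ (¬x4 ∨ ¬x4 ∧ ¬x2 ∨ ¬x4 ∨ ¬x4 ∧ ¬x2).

(x2 ∧ (x5 ∨ ¬x5) ∨ ¬x2) ∧ (¬x4 ∨ ¬x4 ∧ ¬x2 ∨ ¬x4 ∨ ¬x4 ∧ ¬x2)
= (x2 ∨ ¬x2) ∧ (¬x4 ∨ ¬x4 ∧ ¬x2 ∨ ¬x4 ∨ ¬x4 ∧ ¬x2)   [complement / identity]
= (x2 ∨ ¬x2) ∧ (¬x4 ∨ ¬x4 ∧ ¬x2)   [idempotence]
= (x2 ∨ ¬x2) ∧ ¬x4   [absorption]
= ¬x4   [complement / identity]

¬x4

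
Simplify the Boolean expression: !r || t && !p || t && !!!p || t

!r || t

!r || t && !p || t && !!!p || t
= !r || t && !p || t && !p || t
= !r || t && !p || t
= !r || t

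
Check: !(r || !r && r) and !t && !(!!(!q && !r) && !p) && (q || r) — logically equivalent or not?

No

E1: !(r || !r && r)
    = !r   (complement / identity)
E2: !t && !(!!(!q && !r) && !p) && (q || r)
    = !t && (!(!q && !r) || p) && (q || r)   (De Morgan)
    = !t && (q || r || p) && (q || r)   (De Morgan)
    = !t && (q || r)   (absorption)
These differ: at p=0, q=0, r=1, t=0, E1 = 0 but E2 = 1.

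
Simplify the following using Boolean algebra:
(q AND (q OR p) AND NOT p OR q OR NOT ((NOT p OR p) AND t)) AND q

(q AND (q OR p) AND NOT p OR q OR NOT ((NOT p OR p) AND t)) AND q
= (q AND NOT p OR q OR NOT ((NOT p OR p) AND t)) AND q   [absorption]
= (q OR NOT ((NOT p OR p) AND t)) AND q   [absorption]
= (q OR NOT t) AND q   [complement / identity]
= q   [absorption]

q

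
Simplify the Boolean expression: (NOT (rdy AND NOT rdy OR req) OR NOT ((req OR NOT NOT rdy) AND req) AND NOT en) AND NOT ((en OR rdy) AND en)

NOT req AND NOT en

(NOT (rdy AND NOT rdy OR req) OR NOT ((req OR NOT NOT rdy) AND req) AND NOT en) AND NOT ((en OR rdy) AND en)
= (NOT req OR NOT ((req OR NOT NOT rdy) AND req) AND NOT en) AND NOT ((en OR rdy) AND en)   [complement / identity]
= (NOT req OR NOT ((req OR rdy) AND req) AND NOT en) AND NOT ((en OR rdy) AND en)   [double negation]
= (NOT req OR NOT ((req OR rdy) AND req) AND NOT en) AND NOT en   [absorption]
= (NOT req OR NOT req AND NOT en) AND NOT en   [absorption]
= NOT req AND NOT en   [absorption]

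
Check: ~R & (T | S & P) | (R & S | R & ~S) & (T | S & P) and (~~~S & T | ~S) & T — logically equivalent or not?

E1: ~R & (T | S & P) | (R & S | R & ~S) & (T | S & P)
    = ~R & (T | S & P) | R & (T | S & P)   — distribution
    = T | S & P   — distribution
E2: (~~~S & T | ~S) & T
    = (~S & T | ~S) & T   — double negation
    = ~S & T   — absorption
These differ: at P=1, R=0, S=1, T=1, E1 = 1 but E2 = 0.

No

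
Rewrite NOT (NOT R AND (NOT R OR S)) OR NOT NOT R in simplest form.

NOT (NOT R AND (NOT R OR S)) OR NOT NOT R
= NOT NOT R OR NOT NOT R   — absorption
= NOT NOT R   — idempotence
= R   — double negation

R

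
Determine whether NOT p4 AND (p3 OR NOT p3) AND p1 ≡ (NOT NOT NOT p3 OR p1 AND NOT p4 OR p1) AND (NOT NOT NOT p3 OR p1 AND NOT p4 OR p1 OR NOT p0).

No

E1: NOT p4 AND (p3 OR NOT p3) AND p1
    = NOT p4 AND p1   [complement / identity]
E2: (NOT NOT NOT p3 OR p1 AND NOT p4 OR p1) AND (NOT NOT NOT p3 OR p1 AND NOT p4 OR p1 OR NOT p0)
    = NOT NOT NOT p3 OR p1 AND NOT p4 OR p1   [absorption]
    = NOT NOT NOT p3 OR p1   [absorption]
    = NOT p3 OR p1   [double negation]
These differ: at p0=0, p1=1, p3=0, p4=1, E1 = 0 but E2 = 1.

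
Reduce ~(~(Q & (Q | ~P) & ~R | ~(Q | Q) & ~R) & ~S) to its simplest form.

~R | S

~(~(Q & (Q | ~P) & ~R | ~(Q | Q) & ~R) & ~S)
= ~(~(Q & ~R | ~(Q | Q) & ~R) & ~S)
= Q & ~R | ~(Q | Q) & ~R | S
= Q & ~R | ~Q & ~R | S
= ~R | S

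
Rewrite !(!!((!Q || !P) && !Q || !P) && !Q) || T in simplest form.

Q || T

!(!!((!Q || !P) && !Q || !P) && !Q) || T
= !(!!(!Q || !P) && !Q) || T
= !(!(Q && P) && !Q) || T
= Q && P || Q || T
= Q || T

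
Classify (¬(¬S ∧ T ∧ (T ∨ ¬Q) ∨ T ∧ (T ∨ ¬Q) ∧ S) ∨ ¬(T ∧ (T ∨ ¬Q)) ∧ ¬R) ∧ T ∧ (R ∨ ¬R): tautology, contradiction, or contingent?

contradiction

(¬(¬S ∧ T ∧ (T ∨ ¬Q) ∨ T ∧ (T ∨ ¬Q) ∧ S) ∨ ¬(T ∧ (T ∨ ¬Q)) ∧ ¬R) ∧ T ∧ (R ∨ ¬R)
= (¬(T ∧ (T ∨ ¬Q)) ∨ ¬(T ∧ (T ∨ ¬Q)) ∧ ¬R) ∧ T ∧ (R ∨ ¬R)   — distribution
= ¬(T ∧ (T ∨ ¬Q)) ∧ T ∧ (R ∨ ¬R)   — absorption
= ¬T ∧ T ∧ (R ∨ ¬R)   — absorption
= ¬T ∧ T   — complement / identity
= False   — complement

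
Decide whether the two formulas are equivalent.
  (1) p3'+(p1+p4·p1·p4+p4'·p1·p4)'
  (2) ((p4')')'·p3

No

E1: p3'+(p1+p4·p1·p4+p4'·p1·p4)'
    = p3'+(p1+p1·p4)'
    = p3'+p1'
E2: ((p4')')'·p3
    = p4'·p3
These differ: at p1=0, p3=0, p4=0, E1 = 1 but E2 = 0.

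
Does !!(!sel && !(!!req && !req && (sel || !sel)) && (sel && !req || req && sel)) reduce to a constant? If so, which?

yes, False

!!(!sel && !(!!req && !req && (sel || !sel)) && (sel && !req || req && sel))
= !!(!sel && !(!!req && !req) && (sel && !req || req && sel))   — complement / identity
= !!(!sel && !(!!req && !req) && sel)   — distribution
= !!(!sel && (!req || req) && sel)   — De Morgan
= !!(!sel && sel)   — complement / identity
= !sel && sel   — double negation
= false   — complement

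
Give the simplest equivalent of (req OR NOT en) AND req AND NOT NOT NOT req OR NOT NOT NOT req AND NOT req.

NOT req

(req OR NOT en) AND req AND NOT NOT NOT req OR NOT NOT NOT req AND NOT req
= req AND NOT NOT NOT req OR NOT NOT NOT req AND NOT req   — absorption
= NOT NOT NOT req   — distribution
= NOT req   — double negation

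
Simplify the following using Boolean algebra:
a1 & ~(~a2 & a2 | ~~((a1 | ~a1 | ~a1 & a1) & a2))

a1 & ~(~a2 & a2 | ~~((a1 | ~a1 | ~a1 & a1) & a2))
= a1 & ~(~a2 & a2 | (a1 | ~a1 | ~a1 & a1) & a2)   [double negation]
= a1 & ~(~a2 & a2 | (a1 | ~a1) & a2)   [complement / identity]
= a1 & ~(~a2 & a2 | a2)   [complement / identity]
= a1 & ~a2   [complement / identity]

a1 & ~a2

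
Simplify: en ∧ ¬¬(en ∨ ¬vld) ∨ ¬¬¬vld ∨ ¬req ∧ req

en ∧ ¬¬(en ∨ ¬vld) ∨ ¬¬¬vld ∨ ¬req ∧ req
= en ∧ (en ∨ ¬vld) ∨ ¬¬¬vld ∨ ¬req ∧ req   — double negation
= en ∧ (en ∨ ¬vld) ∨ ¬¬¬vld   — complement / identity
= en ∧ (en ∨ ¬vld) ∨ ¬vld   — double negation
= en ∨ ¬vld   — absorption

en ∨ ¬vld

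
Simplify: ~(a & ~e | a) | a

1

~(a & ~e | a) | a
= ~a | a
= 1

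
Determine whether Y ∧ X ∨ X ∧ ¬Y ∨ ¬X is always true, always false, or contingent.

Y ∧ X ∨ X ∧ ¬Y ∨ ¬X
= X ∨ ¬X
= True

always true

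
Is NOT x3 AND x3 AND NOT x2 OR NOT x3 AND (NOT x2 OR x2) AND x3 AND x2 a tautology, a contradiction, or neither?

contradiction

NOT x3 AND x3 AND NOT x2 OR NOT x3 AND (NOT x2 OR x2) AND x3 AND x2
= NOT x3 AND x3 AND NOT x2 OR NOT x3 AND x3 AND x2   [complement / identity]
= NOT x3 AND x3   [distribution]
= FALSE   [complement]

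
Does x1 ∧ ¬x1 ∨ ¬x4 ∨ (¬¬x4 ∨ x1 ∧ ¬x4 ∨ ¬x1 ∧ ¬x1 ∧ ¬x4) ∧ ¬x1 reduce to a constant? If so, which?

no

x1 ∧ ¬x1 ∨ ¬x4 ∨ (¬¬x4 ∨ x1 ∧ ¬x4 ∨ ¬x1 ∧ ¬x1 ∧ ¬x4) ∧ ¬x1
= ¬x4 ∨ (¬¬x4 ∨ x1 ∧ ¬x4 ∨ ¬x1 ∧ ¬x1 ∧ ¬x4) ∧ ¬x1   (complement / identity)
= ¬x4 ∨ (¬¬x4 ∨ x1 ∧ ¬x4 ∨ ¬x1 ∧ ¬x4) ∧ ¬x1   (idempotence)
= ¬x4 ∨ (¬¬x4 ∨ ¬x4) ∧ ¬x1   (distribution)
= ¬x4 ∨ (x4 ∨ ¬x4) ∧ ¬x1   (double negation)
= ¬x4 ∨ ¬x1   (complement / identity)
This depends on x1, x4, so it is not a constant.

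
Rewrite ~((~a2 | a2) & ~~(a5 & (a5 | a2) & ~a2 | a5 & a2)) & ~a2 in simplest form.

~a5 & ~a2

~((~a2 | a2) & ~~(a5 & (a5 | a2) & ~a2 | a5 & a2)) & ~a2
= ~((~a2 | a2) & ~~(a5 & ~a2 | a5 & a2)) & ~a2   — absorption
= ~~~(a5 & ~a2 | a5 & a2) & ~a2   — complement / identity
= ~(a5 & ~a2 | a5 & a2) & ~a2   — double negation
= ~a5 & ~a2   — distribution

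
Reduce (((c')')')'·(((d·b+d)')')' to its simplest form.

c·d'

(((c')')')'·(((d·b+d)')')'
= (((c')')')'·(d·b+d)'
= (c')'·(d·b+d)'
= (c')'·d'
= c·d'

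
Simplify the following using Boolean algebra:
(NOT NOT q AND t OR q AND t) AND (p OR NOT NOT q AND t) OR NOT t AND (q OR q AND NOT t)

q

(NOT NOT q AND t OR q AND t) AND (p OR NOT NOT q AND t) OR NOT t AND (q OR q AND NOT t)
= NOT NOT q AND t OR q AND t AND p OR NOT t AND (q OR q AND NOT t)   (distribution)
= q AND t OR q AND t AND p OR NOT t AND (q OR q AND NOT t)   (double negation)
= q AND t OR q AND t AND p OR NOT t AND q   (absorption)
= q AND t OR NOT t AND q   (absorption)
= q   (distribution)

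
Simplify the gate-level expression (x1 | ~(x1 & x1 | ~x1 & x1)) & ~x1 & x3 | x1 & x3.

(x1 | ~(x1 & x1 | ~x1 & x1)) & ~x1 & x3 | x1 & x3
= (x1 | ~x1) & ~x1 & x3 | x1 & x3   [distribution]
= ~x1 & x3 | x1 & x3   [complement / identity]
= x3   [distribution]

x3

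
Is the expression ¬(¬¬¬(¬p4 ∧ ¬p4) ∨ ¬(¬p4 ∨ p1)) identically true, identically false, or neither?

¬(¬¬¬(¬p4 ∧ ¬p4) ∨ ¬(¬p4 ∨ p1))
= ¬(¬(¬p4 ∧ ¬p4) ∨ ¬(¬p4 ∨ p1))
= ¬p4 ∧ ¬p4 ∧ (¬p4 ∨ p1)
= ¬p4 ∧ (¬p4 ∨ p1)
= ¬p4
This depends on p4, so it is not a constant.

neither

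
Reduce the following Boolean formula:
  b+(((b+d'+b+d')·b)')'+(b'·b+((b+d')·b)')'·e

b

b+(((b+d'+b+d')·b)')'+(b'·b+((b+d')·b)')'·e
= b+(((b+d')·b)')'+(b'·b+((b+d')·b)')'·e   (idempotence)
= b+(((b+d')·b)')'+(((b+d')·b)')'·e   (complement / identity)
= b+(((b+d')·b)')'   (absorption)
= b+(b')'   (absorption)
= b+b   (double negation)
= b   (idempotence)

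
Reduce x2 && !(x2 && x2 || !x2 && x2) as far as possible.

x2 && !(x2 && x2 || !x2 && x2)
= x2 && !x2   (distribution)
= false   (complement)

false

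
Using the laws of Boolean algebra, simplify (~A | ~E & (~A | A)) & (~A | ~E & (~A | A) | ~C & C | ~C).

~A | ~E

(~A | ~E & (~A | A)) & (~A | ~E & (~A | A) | ~C & C | ~C)
= (~A | ~E & (~A | A)) & (~A | ~E & (~A | A) | ~C)   — complement / identity
= ~A | ~E & (~A | A)   — absorption
= ~A | ~E   — complement / identity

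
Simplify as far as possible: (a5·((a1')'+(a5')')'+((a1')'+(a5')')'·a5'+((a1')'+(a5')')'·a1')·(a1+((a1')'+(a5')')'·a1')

(a5·((a1')'+(a5')')'+((a1')'+(a5')')'·a5'+((a1')'+(a5')')'·a1')·(a1+((a1')'+(a5')')'·a1')
= (((a1')'+(a5')')'+((a1')'+(a5')')'·a1')·(a1+((a1')'+(a5')')'·a1')   — distribution
= ((a1')'+(a5')')'·a1'+((a1')'+(a5')')'·a1   — distribution
= ((a1')'+(a5')')'   — distribution
= a1'·a5'   — De Morgan

a1'·a5'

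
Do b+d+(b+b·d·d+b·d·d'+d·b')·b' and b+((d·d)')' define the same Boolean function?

Yes

E1: b+d+(b+b·d·d+b·d·d'+d·b')·b'
    = b+d+(b+b·d+d·b')·b'
    = b+d+(b+d)·b'
    = b+d
E2: b+((d·d)')'
    = b+d·d
    = b+d
Both reduce to b+d, so they are equivalent.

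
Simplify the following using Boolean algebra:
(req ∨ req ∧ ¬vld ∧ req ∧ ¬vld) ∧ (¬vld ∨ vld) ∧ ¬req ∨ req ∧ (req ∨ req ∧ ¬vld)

(req ∨ req ∧ ¬vld ∧ req ∧ ¬vld) ∧ (¬vld ∨ vld) ∧ ¬req ∨ req ∧ (req ∨ req ∧ ¬vld)
= (req ∨ req ∧ ¬vld ∧ req ∧ ¬vld) ∧ ¬req ∨ req ∧ (req ∨ req ∧ ¬vld)   (complement / identity)
= (req ∨ req ∧ ¬vld) ∧ ¬req ∨ req ∧ (req ∨ req ∧ ¬vld)   (idempotence)
= req ∨ req ∧ ¬vld   (distribution)
= req   (absorption)

req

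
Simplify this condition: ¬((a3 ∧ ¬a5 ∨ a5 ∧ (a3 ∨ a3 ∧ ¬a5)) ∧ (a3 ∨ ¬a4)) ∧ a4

¬a3 ∧ a4

¬((a3 ∧ ¬a5 ∨ a5 ∧ (a3 ∨ a3 ∧ ¬a5)) ∧ (a3 ∨ ¬a4)) ∧ a4
= ¬((a3 ∧ ¬a5 ∨ a5 ∧ a3) ∧ (a3 ∨ ¬a4)) ∧ a4
= ¬(a3 ∧ (a3 ∨ ¬a4)) ∧ a4
= ¬a3 ∧ a4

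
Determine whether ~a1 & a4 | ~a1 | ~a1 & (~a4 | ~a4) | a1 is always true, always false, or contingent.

always true

~a1 & a4 | ~a1 | ~a1 & (~a4 | ~a4) | a1
= ~a1 | ~a1 & (~a4 | ~a4) | a1   (absorption)
= ~a1 | ~a1 & ~a4 | a1   (idempotence)
= ~a1 | a1   (absorption)
= 1   (complement)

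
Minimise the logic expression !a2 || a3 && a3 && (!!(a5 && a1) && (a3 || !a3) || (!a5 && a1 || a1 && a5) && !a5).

!a2 || a3 && a3 && (!!(a5 && a1) && (a3 || !a3) || (!a5 && a1 || a1 && a5) && !a5)
= !a2 || a3 && a3 && (!!(a5 && a1) && (a3 || !a3) || a1 && !a5)
= !a2 || a3 && a3 && (!!(a5 && a1) || a1 && !a5)
= !a2 || a3 && a3 && (a5 && a1 || a1 && !a5)
= !a2 || a3 && (a5 && a1 || a1 && !a5)
= !a2 || a3 && a1

!a2 || a3 && a1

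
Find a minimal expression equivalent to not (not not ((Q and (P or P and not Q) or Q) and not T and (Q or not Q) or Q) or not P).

not (not not ((Q and (P or P and not Q) or Q) and not T and (Q or not Q) or Q) or not P)
= not (not not ((Q and P or Q) and not T and (Q or not Q) or Q) or not P)   [absorption]
= not ((Q and P or Q) and not T and (Q or not Q) or Q) and P   [De Morgan]
= not (Q and not T and (Q or not Q) or Q) and P   [absorption]
= not (Q and not T or Q) and P   [complement / identity]
= not Q and P   [absorption]

not Q and P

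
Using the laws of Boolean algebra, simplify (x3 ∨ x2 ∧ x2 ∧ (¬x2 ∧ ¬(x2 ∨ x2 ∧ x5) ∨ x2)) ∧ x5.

(x3 ∨ x2) ∧ x5

(x3 ∨ x2 ∧ x2 ∧ (¬x2 ∧ ¬(x2 ∨ x2 ∧ x5) ∨ x2)) ∧ x5
= (x3 ∨ x2 ∧ (¬x2 ∧ ¬(x2 ∨ x2 ∧ x5) ∨ x2)) ∧ x5   [idempotence]
= (x3 ∨ x2 ∧ (¬x2 ∧ ¬x2 ∨ x2)) ∧ x5   [absorption]
= (x3 ∨ x2 ∧ (¬x2 ∨ x2)) ∧ x5   [idempotence]
= (x3 ∨ x2) ∧ x5   [complement / identity]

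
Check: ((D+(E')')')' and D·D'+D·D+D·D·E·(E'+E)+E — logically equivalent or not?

E1: ((D+(E')')')'
    = D+(E')'   — double negation
    = D+E   — double negation
E2: D·D'+D·D+D·D·E·(E'+E)+E
    = D·D'+D·D+D·D·E+E   — complement / identity
    = D·D'+D·D+E   — absorption
    = D+E   — distribution
Both reduce to D+E, so they are equivalent.

Yes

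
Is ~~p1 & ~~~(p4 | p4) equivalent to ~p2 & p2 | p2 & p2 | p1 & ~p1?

E1: ~~p1 & ~~~(p4 | p4)
    = ~~p1 & ~~~p4
    = ~~p1 & ~p4
    = p1 & ~p4
E2: ~p2 & p2 | p2 & p2 | p1 & ~p1
    = p2 | p1 & ~p1
    = p2
These differ: at p1=0, p2=1, p4=0, E1 = 0 but E2 = 1.

No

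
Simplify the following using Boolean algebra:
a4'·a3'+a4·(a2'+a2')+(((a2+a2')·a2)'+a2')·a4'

a4'·a3'+a4·(a2'+a2')+(((a2+a2')·a2)'+a2')·a4'
= a4'·a3'+a4·(a2'+a2')+(a2'+a2')·a4'   [complement / identity]
= a4'·a3'+a2'+a2'   [distribution]
= a4'·a3'+a2'   [idempotence]

a4'·a3'+a2'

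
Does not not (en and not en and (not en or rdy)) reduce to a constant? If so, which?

yes, False

not not (en and not en and (not en or rdy))
= en and not en and (not en or rdy)
= en and not en
= False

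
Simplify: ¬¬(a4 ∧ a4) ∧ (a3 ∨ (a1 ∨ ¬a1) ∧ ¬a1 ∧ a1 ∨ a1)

¬¬(a4 ∧ a4) ∧ (a3 ∨ (a1 ∨ ¬a1) ∧ ¬a1 ∧ a1 ∨ a1)
= ¬¬a4 ∧ (a3 ∨ (a1 ∨ ¬a1) ∧ ¬a1 ∧ a1 ∨ a1)
= ¬¬a4 ∧ (a3 ∨ ¬a1 ∧ a1 ∨ a1)
= ¬¬a4 ∧ (a3 ∨ a1)
= a4 ∧ (a3 ∨ a1)

a4 ∧ (a3 ∨ a1)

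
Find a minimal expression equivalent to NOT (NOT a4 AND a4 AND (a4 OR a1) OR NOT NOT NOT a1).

a1

NOT (NOT a4 AND a4 AND (a4 OR a1) OR NOT NOT NOT a1)
= NOT (NOT a4 AND a4 OR NOT NOT NOT a1)   (absorption)
= NOT NOT NOT NOT a1   (complement / identity)
= NOT NOT a1   (double negation)
= a1   (double negation)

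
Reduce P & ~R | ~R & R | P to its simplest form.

P & ~R | ~R & R | P
= P & ~R | P
= P

P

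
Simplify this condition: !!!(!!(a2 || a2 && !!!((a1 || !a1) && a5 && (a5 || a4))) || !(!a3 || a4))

!!!(!!(a2 || a2 && !!!((a1 || !a1) && a5 && (a5 || a4))) || !(!a3 || a4))
= !!!(!!(a2 || a2 && !((a1 || !a1) && a5 && (a5 || a4))) || !(!a3 || a4))
= !!!(!!(a2 || a2 && !(a5 && (a5 || a4))) || !(!a3 || a4))
= !!!(!!(a2 || a2 && !a5) || !(!a3 || a4))
= !!!(!!a2 || !(!a3 || a4))
= !(!!a2 || !(!a3 || a4))
= !a2 && (!a3 || a4)

!a2 && (!a3 || a4)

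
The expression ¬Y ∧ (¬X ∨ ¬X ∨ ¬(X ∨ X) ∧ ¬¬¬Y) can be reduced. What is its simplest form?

¬Y ∧ (¬X ∨ ¬X ∨ ¬(X ∨ X) ∧ ¬¬¬Y)
= ¬Y ∧ (¬X ∨ ¬X ∨ ¬X ∧ ¬¬¬Y)   (idempotence)
= ¬Y ∧ (¬X ∨ ¬X ∨ ¬X ∧ ¬Y)   (double negation)
= ¬Y ∧ (¬X ∨ ¬X)   (absorption)
= ¬Y ∧ ¬X   (idempotence)

¬Y ∧ ¬X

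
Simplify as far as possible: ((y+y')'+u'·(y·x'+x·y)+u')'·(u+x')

((y+y')'+u'·(y·x'+x·y)+u')'·(u+x')
= ((y+y')'+u'·y+u')'·(u+x')   (distribution)
= ((y+y')'+u')'·(u+x')   (absorption)
= (y+y')·u·(u+x')   (De Morgan)
= u·(u+x')   (complement / identity)
= u   (absorption)

u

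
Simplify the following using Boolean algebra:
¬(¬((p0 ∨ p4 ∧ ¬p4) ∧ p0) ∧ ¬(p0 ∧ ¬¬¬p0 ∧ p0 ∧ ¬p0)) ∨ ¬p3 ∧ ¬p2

¬(¬((p0 ∨ p4 ∧ ¬p4) ∧ p0) ∧ ¬(p0 ∧ ¬¬¬p0 ∧ p0 ∧ ¬p0)) ∨ ¬p3 ∧ ¬p2
= ¬(¬(p0 ∧ p0) ∧ ¬(p0 ∧ ¬¬¬p0 ∧ p0 ∧ ¬p0)) ∨ ¬p3 ∧ ¬p2   — complement / identity
= p0 ∧ p0 ∨ p0 ∧ ¬¬¬p0 ∧ p0 ∧ ¬p0 ∨ ¬p3 ∧ ¬p2   — De Morgan
= p0 ∧ p0 ∨ p0 ∧ ¬p0 ∧ p0 ∧ ¬p0 ∨ ¬p3 ∧ ¬p2   — double negation
= p0 ∧ p0 ∨ p0 ∧ ¬p0 ∨ ¬p3 ∧ ¬p2   — idempotence
= p0 ∨ ¬p3 ∧ ¬p2   — distribution

p0 ∨ ¬p3 ∧ ¬p2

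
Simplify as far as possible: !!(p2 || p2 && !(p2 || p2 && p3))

p2

!!(p2 || p2 && !(p2 || p2 && p3))
= !!(p2 || p2 && !p2)   — absorption
= !!p2   — complement / identity
= p2   — double negation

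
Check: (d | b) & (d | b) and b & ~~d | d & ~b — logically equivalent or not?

No

E1: (d | b) & (d | b)
    = d | b   — idempotence
E2: b & ~~d | d & ~b
    = b & d | d & ~b   — double negation
    = d   — distribution
These differ: at b=1, d=0, E1 = 1 but E2 = 0.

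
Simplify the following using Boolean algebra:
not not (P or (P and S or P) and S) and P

not not (P or (P and S or P) and S) and P
= not not (P or P and S) and P   (absorption)
= not not P and P   (absorption)
= P and P   (double negation)
= P   (idempotence)

P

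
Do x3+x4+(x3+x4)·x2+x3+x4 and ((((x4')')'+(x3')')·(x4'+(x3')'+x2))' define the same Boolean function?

E1: x3+x4+(x3+x4)·x2+x3+x4
    = x3+x4+x3+x4   [absorption]
    = x3+x4   [idempotence]
E2: ((((x4')')'+(x3')')·(x4'+(x3')'+x2))'
    = ((x4'+(x3')')·(x4'+(x3')'+x2))'   [double negation]
    = (x4'+(x3')')'   [absorption]
    = x4·x3'   [De Morgan]
These differ: at x2=0, x3=1, x4=0, E1 = 1 but E2 = 0.

No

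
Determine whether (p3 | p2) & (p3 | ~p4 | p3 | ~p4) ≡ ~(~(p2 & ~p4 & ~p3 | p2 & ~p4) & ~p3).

Yes

E1: (p3 | p2) & (p3 | ~p4 | p3 | ~p4)
    = (p3 | p2) & (p3 | ~p4)   [idempotence]
    = p2 & ~p4 | p3   [distribution]
E2: ~(~(p2 & ~p4 & ~p3 | p2 & ~p4) & ~p3)
    = p2 & ~p4 & ~p3 | p2 & ~p4 | p3   [De Morgan]
    = p2 & ~p4 | p3   [absorption]
Both reduce to p2 & ~p4 | p3, so they are equivalent.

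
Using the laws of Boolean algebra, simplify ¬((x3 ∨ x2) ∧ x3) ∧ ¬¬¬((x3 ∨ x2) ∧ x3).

¬x3

¬((x3 ∨ x2) ∧ x3) ∧ ¬¬¬((x3 ∨ x2) ∧ x3)
= ¬((x3 ∨ x2) ∧ x3) ∧ ¬((x3 ∨ x2) ∧ x3)   — double negation
= ¬((x3 ∨ x2) ∧ x3)   — idempotence
= ¬x3   — absorption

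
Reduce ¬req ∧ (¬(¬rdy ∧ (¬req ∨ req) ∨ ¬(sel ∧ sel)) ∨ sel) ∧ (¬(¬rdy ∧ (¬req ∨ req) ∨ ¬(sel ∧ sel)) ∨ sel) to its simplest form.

¬req ∧ (¬(¬rdy ∧ (¬req ∨ req) ∨ ¬(sel ∧ sel)) ∨ sel) ∧ (¬(¬rdy ∧ (¬req ∨ req) ∨ ¬(sel ∧ sel)) ∨ sel)
= ¬req ∧ (sel ∧ sel ∨ ¬(¬rdy ∧ (¬req ∨ req) ∨ ¬(sel ∧ sel)))
= ¬req ∧ (sel ∧ sel ∨ ¬(¬rdy ∧ (¬req ∨ req) ∨ ¬sel))
= ¬req ∧ (sel ∧ sel ∨ ¬(¬rdy ∨ ¬sel))
= ¬req ∧ (sel ∧ sel ∨ rdy ∧ sel)
= ¬req ∧ sel ∧ (sel ∨ rdy)
= ¬req ∧ sel

¬req ∧ sel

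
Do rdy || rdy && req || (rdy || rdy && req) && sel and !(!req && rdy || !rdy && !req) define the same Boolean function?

E1: rdy || rdy && req || (rdy || rdy && req) && sel
    = rdy || rdy && req   [absorption]
    = rdy   [absorption]
E2: !(!req && rdy || !rdy && !req)
    = !!req   [distribution]
    = req   [double negation]
These differ: at rdy=0, req=1, sel=0, E1 = 0 but E2 = 1.

No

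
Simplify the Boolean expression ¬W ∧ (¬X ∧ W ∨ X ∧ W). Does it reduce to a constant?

False

¬W ∧ (¬X ∧ W ∨ X ∧ W)
= ¬W ∧ W
= False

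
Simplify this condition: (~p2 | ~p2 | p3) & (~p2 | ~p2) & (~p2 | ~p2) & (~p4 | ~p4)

(~p2 | ~p2 | p3) & (~p2 | ~p2) & (~p2 | ~p2) & (~p4 | ~p4)
= (~p2 | ~p2) & (~p2 | ~p2) & (~p4 | ~p4)   — absorption
= (~p2 | ~p2) & (~p4 | ~p4)   — idempotence
= ~p2 & (~p4 | ~p4)   — idempotence
= ~p2 & ~p4   — idempotence

~p2 & ~p4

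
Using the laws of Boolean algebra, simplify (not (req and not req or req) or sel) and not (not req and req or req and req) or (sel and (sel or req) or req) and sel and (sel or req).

(not (req and not req or req) or sel) and not (not req and req or req and req) or (sel and (sel or req) or req) and sel and (sel or req)
= (not req or sel) and not (not req and req or req and req) or (sel and (sel or req) or req) and sel and (sel or req)   [complement / identity]
= (not req or sel) and not req or (sel and (sel or req) or req) and sel and (sel or req)   [distribution]
= (not req or sel) and not req or sel and (sel or req)   [absorption]
= (not req or sel) and not req or sel   [absorption]
= not req or sel   [absorption]

not req or sel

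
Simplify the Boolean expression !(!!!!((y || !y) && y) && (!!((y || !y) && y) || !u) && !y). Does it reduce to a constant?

!(!!!!((y || !y) && y) && (!!((y || !y) && y) || !u) && !y)
= !(!!((y || !y) && y) && (!!((y || !y) && y) || !u) && !y)   (double negation)
= !(!!((y || !y) && y) && !y)   (absorption)
= !(!!y && !y)   (complement / identity)
= !y || y   (De Morgan)
= true   (complement)

true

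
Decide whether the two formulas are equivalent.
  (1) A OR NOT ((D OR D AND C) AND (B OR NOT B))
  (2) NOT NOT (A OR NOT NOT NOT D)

E1: A OR NOT ((D OR D AND C) AND (B OR NOT B))
    = A OR NOT (D AND (B OR NOT B))   — absorption
    = A OR NOT D   — complement / identity
E2: NOT NOT (A OR NOT NOT NOT D)
    = NOT NOT (A OR NOT D)   — double negation
    = A OR NOT D   — double negation
Both reduce to A OR NOT D, so they are equivalent.

Yes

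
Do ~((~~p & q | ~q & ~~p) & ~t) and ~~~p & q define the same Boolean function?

E1: ~((~~p & q | ~q & ~~p) & ~t)
    = ~(~~p & ~t)   (distribution)
    = ~p | t   (De Morgan)
E2: ~~~p & q
    = ~p & q   (double negation)
These differ: at p=0, q=0, t=1, E1 = 1 but E2 = 0.

No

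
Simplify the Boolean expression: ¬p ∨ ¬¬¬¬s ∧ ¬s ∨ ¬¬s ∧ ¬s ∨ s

¬p ∨ s

¬p ∨ ¬¬¬¬s ∧ ¬s ∨ ¬¬s ∧ ¬s ∨ s
= ¬p ∨ ¬¬s ∧ ¬s ∨ ¬¬s ∧ ¬s ∨ s
= ¬p ∨ ¬¬s ∧ ¬s ∨ s
= ¬p ∨ s ∧ ¬s ∨ s
= ¬p ∨ s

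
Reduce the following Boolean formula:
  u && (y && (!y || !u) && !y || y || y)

u && (y && (!y || !u) && !y || y || y)
= u && (y && !y || y || y)   [absorption]
= u && (y || y)   [complement / identity]
= u && y   [idempotence]

u && y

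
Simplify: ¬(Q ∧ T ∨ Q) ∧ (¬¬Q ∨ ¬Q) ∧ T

¬Q ∧ T

¬(Q ∧ T ∨ Q) ∧ (¬¬Q ∨ ¬Q) ∧ T
= ¬(Q ∧ T ∨ Q) ∧ (Q ∨ ¬Q) ∧ T
= ¬Q ∧ (Q ∨ ¬Q) ∧ T
= ¬Q ∧ T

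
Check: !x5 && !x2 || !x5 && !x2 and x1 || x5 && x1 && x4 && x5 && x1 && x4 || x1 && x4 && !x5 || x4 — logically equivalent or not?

E1: !x5 && !x2 || !x5 && !x2
    = !x5 && !x2   [idempotence]
E2: x1 || x5 && x1 && x4 && x5 && x1 && x4 || x1 && x4 && !x5 || x4
    = x1 || x5 && x1 && x4 || x1 && x4 && !x5 || x4   [idempotence]
    = x1 || x1 && x4 || x4   [distribution]
    = x1 || x4   [absorption]
These differ: at x1=1, x2=0, x4=1, x5=1, E1 = 0 but E2 = 1.

No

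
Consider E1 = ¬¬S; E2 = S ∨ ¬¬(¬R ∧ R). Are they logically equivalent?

Yes

E1: ¬¬S
    = S
E2: S ∨ ¬¬(¬R ∧ R)
    = S ∨ ¬R ∧ R
    = S
Both reduce to S, so they are equivalent.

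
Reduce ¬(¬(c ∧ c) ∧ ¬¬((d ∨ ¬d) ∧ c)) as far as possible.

True

¬(¬(c ∧ c) ∧ ¬¬((d ∨ ¬d) ∧ c))
= ¬(¬(c ∧ c) ∧ ¬¬c)   — complement / identity
= ¬(¬c ∧ ¬¬c)   — idempotence
= c ∨ ¬c   — De Morgan
= True   — complement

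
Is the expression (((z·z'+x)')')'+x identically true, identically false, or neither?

(((z·z'+x)')')'+x
= (z·z'+x)'+x   [double negation]
= x'+x   [complement / identity]
= 1   [complement]

identically true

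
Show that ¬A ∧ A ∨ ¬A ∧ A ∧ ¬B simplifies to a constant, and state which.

False

¬A ∧ A ∨ ¬A ∧ A ∧ ¬B
= ¬A ∧ A
= False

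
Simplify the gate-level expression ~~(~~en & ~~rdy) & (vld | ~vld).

~~(~~en & ~~rdy) & (vld | ~vld)
= ~(~en | ~rdy) & (vld | ~vld)   — De Morgan
= en & rdy & (vld | ~vld)   — De Morgan
= en & rdy   — complement / identity

en & rdy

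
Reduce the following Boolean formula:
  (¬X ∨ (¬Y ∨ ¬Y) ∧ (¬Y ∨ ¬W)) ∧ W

(¬X ∨ (¬Y ∨ ¬Y) ∧ (¬Y ∨ ¬W)) ∧ W
= (¬X ∨ ¬Y ∨ ¬Y ∧ ¬W) ∧ W   [distribution]
= (¬X ∨ ¬Y) ∧ W   [absorption]

(¬X ∨ ¬Y) ∧ W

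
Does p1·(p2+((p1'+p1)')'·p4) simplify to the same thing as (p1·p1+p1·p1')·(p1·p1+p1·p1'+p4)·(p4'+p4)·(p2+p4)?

E1: p1·(p2+((p1'+p1)')'·p4)
    = p1·(p2+(p1'+p1)·p4)   [double negation]
    = p1·(p2+p4)   [complement / identity]
E2: (p1·p1+p1·p1')·(p1·p1+p1·p1'+p4)·(p4'+p4)·(p2+p4)
    = (p1·p1+p1·p1')·(p4'+p4)·(p2+p4)   [absorption]
    = p1·(p4'+p4)·(p2+p4)   [distribution]
    = p1·(p2+p4)   [complement / identity]
Both reduce to p1·(p2+p4), so they are equivalent.

Yes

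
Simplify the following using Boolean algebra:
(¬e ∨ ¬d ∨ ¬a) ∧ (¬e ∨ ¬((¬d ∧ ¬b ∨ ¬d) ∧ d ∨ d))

¬e ∨ ¬d

(¬e ∨ ¬d ∨ ¬a) ∧ (¬e ∨ ¬((¬d ∧ ¬b ∨ ¬d) ∧ d ∨ d))
= (¬e ∨ ¬d ∨ ¬a) ∧ (¬e ∨ ¬(¬d ∧ d ∨ d))
= (¬e ∨ ¬d ∨ ¬a) ∧ (¬e ∨ ¬d)
= ¬e ∨ ¬d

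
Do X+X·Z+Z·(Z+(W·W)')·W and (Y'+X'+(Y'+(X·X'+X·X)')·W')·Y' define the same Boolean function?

No

E1: X+X·Z+Z·(Z+(W·W)')·W
    = X+Z·(Z+(W·W)')·W   (absorption)
    = X+Z·(Z+W')·W   (idempotence)
    = X+Z·W   (absorption)
E2: (Y'+X'+(Y'+(X·X'+X·X)')·W')·Y'
    = (Y'+X'+(Y'+X')·W')·Y'   (distribution)
    = (Y'+X')·Y'   (absorption)
    = Y'   (absorption)
These differ: at W=1, X=1, Y=1, Z=0, E1 = 1 but E2 = 0.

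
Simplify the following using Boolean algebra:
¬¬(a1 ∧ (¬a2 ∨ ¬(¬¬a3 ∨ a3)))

¬¬(a1 ∧ (¬a2 ∨ ¬(¬¬a3 ∨ a3)))
= ¬¬(a1 ∧ (¬a2 ∨ ¬(a3 ∨ a3)))   (double negation)
= ¬¬(a1 ∧ (¬a2 ∨ ¬a3))   (idempotence)
= a1 ∧ (¬a2 ∨ ¬a3)   (double negation)

a1 ∧ (¬a2 ∨ ¬a3)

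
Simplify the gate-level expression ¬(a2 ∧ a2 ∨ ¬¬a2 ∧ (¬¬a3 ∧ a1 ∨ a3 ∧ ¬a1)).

¬a2

¬(a2 ∧ a2 ∨ ¬¬a2 ∧ (¬¬a3 ∧ a1 ∨ a3 ∧ ¬a1))
= ¬(a2 ∧ a2 ∨ ¬¬a2 ∧ (a3 ∧ a1 ∨ a3 ∧ ¬a1))
= ¬(a2 ∧ a2 ∨ ¬¬a2 ∧ a3)
= ¬(a2 ∧ a2 ∨ a2 ∧ a3)
= ¬(a2 ∧ (a2 ∨ a3))
= ¬a2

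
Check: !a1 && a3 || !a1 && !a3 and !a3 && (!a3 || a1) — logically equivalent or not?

E1: !a1 && a3 || !a1 && !a3
    = !a1 && (a3 || !a3)   (distribution)
    = !a1   (complement / identity)
E2: !a3 && (!a3 || a1)
    = !a3   (absorption)
These differ: at a1=1, a3=0, E1 = 0 but E2 = 1.

No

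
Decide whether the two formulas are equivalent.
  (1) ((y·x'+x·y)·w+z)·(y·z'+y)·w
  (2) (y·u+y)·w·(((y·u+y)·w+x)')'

E1: ((y·x'+x·y)·w+z)·(y·z'+y)·w
    = ((y·x'+x·y)·w+z)·y·w   [absorption]
    = (y·w+z)·y·w   [distribution]
    = y·w   [absorption]
E2: (y·u+y)·w·(((y·u+y)·w+x)')'
    = (y·u+y)·w·((y·u+y)·w+x)   [double negation]
    = (y·u+y)·w   [absorption]
    = y·w   [absorption]
Both reduce to y·w, so they are equivalent.

Yes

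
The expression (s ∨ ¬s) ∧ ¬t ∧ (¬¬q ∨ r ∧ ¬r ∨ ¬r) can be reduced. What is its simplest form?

(s ∨ ¬s) ∧ ¬t ∧ (¬¬q ∨ r ∧ ¬r ∨ ¬r)
= ¬t ∧ (¬¬q ∨ r ∧ ¬r ∨ ¬r)   [complement / identity]
= ¬t ∧ (¬¬q ∨ ¬r)   [complement / identity]
= ¬t ∧ (q ∨ ¬r)   [double negation]

¬t ∧ (q ∨ ¬r)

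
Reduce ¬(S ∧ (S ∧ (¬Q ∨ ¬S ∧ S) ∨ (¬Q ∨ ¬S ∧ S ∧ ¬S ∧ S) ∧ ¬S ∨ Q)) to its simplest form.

¬(S ∧ (S ∧ (¬Q ∨ ¬S ∧ S) ∨ (¬Q ∨ ¬S ∧ S ∧ ¬S ∧ S) ∧ ¬S ∨ Q))
= ¬(S ∧ (S ∧ (¬Q ∨ ¬S ∧ S) ∨ (¬Q ∨ ¬S ∧ S) ∧ ¬S ∨ Q))   (idempotence)
= ¬(S ∧ (¬Q ∨ ¬S ∧ S ∨ Q))   (distribution)
= ¬(S ∧ (¬Q ∨ Q))   (complement / identity)
= ¬S   (complement / identity)

¬S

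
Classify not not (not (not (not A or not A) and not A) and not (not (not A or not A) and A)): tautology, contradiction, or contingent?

contingent

not not (not (not (not A or not A) and not A) and not (not (not A or not A) and A))
= not (not (not A or not A) and not A or not (not A or not A) and A)   — De Morgan
= not not (not A or not A)   — distribution
= not (A and A)   — De Morgan
= not A   — idempotence
This depends on A, so it is not a constant.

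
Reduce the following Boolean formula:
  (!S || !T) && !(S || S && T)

!S

(!S || !T) && !(S || S && T)
= (!S || !T) && !S   — absorption
= !S   — absorption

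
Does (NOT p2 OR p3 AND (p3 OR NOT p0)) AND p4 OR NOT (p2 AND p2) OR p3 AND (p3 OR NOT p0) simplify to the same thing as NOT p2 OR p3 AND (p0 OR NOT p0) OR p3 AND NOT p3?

Yes

E1: (NOT p2 OR p3 AND (p3 OR NOT p0)) AND p4 OR NOT (p2 AND p2) OR p3 AND (p3 OR NOT p0)
    = (NOT p2 OR p3 AND (p3 OR NOT p0)) AND p4 OR NOT p2 OR p3 AND (p3 OR NOT p0)
    = NOT p2 OR p3 AND (p3 OR NOT p0)
    = NOT p2 OR p3
E2: NOT p2 OR p3 AND (p0 OR NOT p0) OR p3 AND NOT p3
    = NOT p2 OR p3 AND (p0 OR NOT p0)
    = NOT p2 OR p3
Both reduce to NOT p2 OR p3, so they are equivalent.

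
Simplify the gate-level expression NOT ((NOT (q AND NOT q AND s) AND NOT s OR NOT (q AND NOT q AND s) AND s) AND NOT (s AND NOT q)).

NOT q AND s

NOT ((NOT (q AND NOT q AND s) AND NOT s OR NOT (q AND NOT q AND s) AND s) AND NOT (s AND NOT q))
= NOT (NOT (q AND NOT q AND s) AND NOT (s AND NOT q))
= q AND NOT q AND s OR s AND NOT q
= (q AND NOT q OR NOT q) AND s
= NOT q AND s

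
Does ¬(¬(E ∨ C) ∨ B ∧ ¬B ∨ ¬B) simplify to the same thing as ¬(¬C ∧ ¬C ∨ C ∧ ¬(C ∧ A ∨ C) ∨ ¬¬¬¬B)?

E1: ¬(¬(E ∨ C) ∨ B ∧ ¬B ∨ ¬B)
    = ¬(¬(E ∨ C) ∨ ¬B)
    = (E ∨ C) ∧ B
E2: ¬(¬C ∧ ¬C ∨ C ∧ ¬(C ∧ A ∨ C) ∨ ¬¬¬¬B)
    = ¬(¬C ∧ ¬C ∨ C ∧ ¬C ∨ ¬¬¬¬B)
    = ¬(¬C ∨ ¬¬¬¬B)
    = ¬(¬C ∨ ¬¬B)
    = C ∧ ¬B
These differ: at A=1, B=1, C=0, E=1, E1 = 1 but E2 = 0.

No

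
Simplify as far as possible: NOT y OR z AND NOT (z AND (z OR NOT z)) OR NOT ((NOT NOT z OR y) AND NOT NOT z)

NOT y OR NOT z

NOT y OR z AND NOT (z AND (z OR NOT z)) OR NOT ((NOT NOT z OR y) AND NOT NOT z)
= NOT y OR z AND NOT z OR NOT ((NOT NOT z OR y) AND NOT NOT z)   — complement / identity
= NOT y OR z AND NOT z OR NOT NOT NOT z   — absorption
= NOT y OR NOT NOT NOT z   — complement / identity
= NOT y OR NOT z   — double negation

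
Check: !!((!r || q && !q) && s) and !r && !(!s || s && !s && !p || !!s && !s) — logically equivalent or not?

E1: !!((!r || q && !q) && s)
    = (!r || q && !q) && s   [double negation]
    = !r && s   [complement / identity]
E2: !r && !(!s || s && !s && !p || !!s && !s)
    = !r && !(!s || s && !s && !p || s && !s)   [double negation]
    = !r && !(!s || s && !s)   [absorption]
    = !r && !!s   [complement / identity]
    = !r && s   [double negation]
Both reduce to !r && s, so they are equivalent.

Yes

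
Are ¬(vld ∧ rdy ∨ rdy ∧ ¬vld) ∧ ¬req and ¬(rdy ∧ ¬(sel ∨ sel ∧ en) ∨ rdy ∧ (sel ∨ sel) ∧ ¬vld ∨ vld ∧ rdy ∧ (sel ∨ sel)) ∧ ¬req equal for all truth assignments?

E1: ¬(vld ∧ rdy ∨ rdy ∧ ¬vld) ∧ ¬req
    = ¬rdy ∧ ¬req   (distribution)
E2: ¬(rdy ∧ ¬(sel ∨ sel ∧ en) ∨ rdy ∧ (sel ∨ sel) ∧ ¬vld ∨ vld ∧ rdy ∧ (sel ∨ sel)) ∧ ¬req
    = ¬(rdy ∧ ¬(sel ∨ sel ∧ en) ∨ rdy ∧ (sel ∨ sel)) ∧ ¬req   (distribution)
    = ¬(rdy ∧ ¬sel ∨ rdy ∧ (sel ∨ sel)) ∧ ¬req   (absorption)
    = ¬(rdy ∧ ¬sel ∨ rdy ∧ sel) ∧ ¬req   (idempotence)
    = ¬rdy ∧ ¬req   (distribution)
Both reduce to ¬rdy ∧ ¬req, so they are equivalent.

Yes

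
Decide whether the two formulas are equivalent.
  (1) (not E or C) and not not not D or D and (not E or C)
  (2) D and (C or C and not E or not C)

E1: (not E or C) and not not not D or D and (not E or C)
    = (not E or C) and not D or D and (not E or C)   (double negation)
    = not E or C   (distribution)
E2: D and (C or C and not E or not C)
    = D and (C or not C)   (absorption)
    = D   (complement / identity)
These differ: at C=0, D=0, E=0, E1 = 1 but E2 = 0.

No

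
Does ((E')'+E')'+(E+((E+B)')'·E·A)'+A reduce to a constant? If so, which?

no

((E')'+E')'+(E+((E+B)')'·E·A)'+A
= ((E')'+E')'+(E+(E+B)·E·A)'+A
= ((E')'+E')'+(E+E·A)'+A
= ((E')'+E')'+E'+A
= E'·E+E'+A
= E'+A
This depends on A, E, so it is not a constant.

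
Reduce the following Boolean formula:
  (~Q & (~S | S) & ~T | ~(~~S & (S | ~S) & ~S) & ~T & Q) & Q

~T & Q

(~Q & (~S | S) & ~T | ~(~~S & (S | ~S) & ~S) & ~T & Q) & Q
= (~Q & (~S | S) & ~T | ~(~~S & ~S) & ~T & Q) & Q   [complement / identity]
= (~Q & (~S | S) & ~T | (~S | S) & ~T & Q) & Q   [De Morgan]
= (~S | S) & ~T & Q   [distribution]
= ~T & Q   [complement / identity]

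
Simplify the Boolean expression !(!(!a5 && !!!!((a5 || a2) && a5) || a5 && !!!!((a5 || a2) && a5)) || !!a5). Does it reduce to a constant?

!(!(!a5 && !!!!((a5 || a2) && a5) || a5 && !!!!((a5 || a2) && a5)) || !!a5)
= !(!!!!!((a5 || a2) && a5) || !!a5)
= !(!!!!!a5 || !!a5)
= !(!!!a5 || !!a5)
= !(!a5 || !!a5)
= a5 && !a5
= false

false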